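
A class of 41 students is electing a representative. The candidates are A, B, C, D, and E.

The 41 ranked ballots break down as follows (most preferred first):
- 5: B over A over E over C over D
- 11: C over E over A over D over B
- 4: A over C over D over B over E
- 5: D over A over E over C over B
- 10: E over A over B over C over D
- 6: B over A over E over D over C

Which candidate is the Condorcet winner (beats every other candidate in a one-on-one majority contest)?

E

E vs A: 21–20
E vs B: 26–15
E vs C: 26–15
E vs D: 32–9
E beats every other candidate.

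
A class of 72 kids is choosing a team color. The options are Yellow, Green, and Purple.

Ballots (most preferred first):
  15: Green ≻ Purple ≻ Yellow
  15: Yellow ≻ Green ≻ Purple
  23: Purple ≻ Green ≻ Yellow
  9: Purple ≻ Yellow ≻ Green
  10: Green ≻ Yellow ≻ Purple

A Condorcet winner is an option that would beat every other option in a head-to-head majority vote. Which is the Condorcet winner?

Green vs Yellow: 48–24
Green vs Purple: 40–32
Green beats every other option.

Green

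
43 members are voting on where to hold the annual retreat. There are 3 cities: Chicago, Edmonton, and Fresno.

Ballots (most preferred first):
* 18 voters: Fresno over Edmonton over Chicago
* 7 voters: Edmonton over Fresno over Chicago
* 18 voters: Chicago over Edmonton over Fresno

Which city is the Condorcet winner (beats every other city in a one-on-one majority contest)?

Edmonton vs Chicago: 25–18
Edmonton vs Fresno: 25–18
Edmonton beats every other city.

Edmonton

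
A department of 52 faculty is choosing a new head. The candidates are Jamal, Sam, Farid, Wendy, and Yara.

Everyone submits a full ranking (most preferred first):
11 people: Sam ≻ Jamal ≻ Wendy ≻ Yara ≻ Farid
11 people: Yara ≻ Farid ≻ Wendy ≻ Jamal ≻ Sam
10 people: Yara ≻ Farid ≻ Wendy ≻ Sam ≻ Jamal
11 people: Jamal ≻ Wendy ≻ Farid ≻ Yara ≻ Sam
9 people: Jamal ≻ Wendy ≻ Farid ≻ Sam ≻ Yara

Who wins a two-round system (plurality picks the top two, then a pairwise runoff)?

Jamal

Round 1 first-place votes: Jamal 20, Sam 11, Farid 0, Wendy 0, Yara 21. Yara and Jamal advance.
Runoff: Yara is ranked above Jamal on 21 ballots, Jamal above Yara on 31.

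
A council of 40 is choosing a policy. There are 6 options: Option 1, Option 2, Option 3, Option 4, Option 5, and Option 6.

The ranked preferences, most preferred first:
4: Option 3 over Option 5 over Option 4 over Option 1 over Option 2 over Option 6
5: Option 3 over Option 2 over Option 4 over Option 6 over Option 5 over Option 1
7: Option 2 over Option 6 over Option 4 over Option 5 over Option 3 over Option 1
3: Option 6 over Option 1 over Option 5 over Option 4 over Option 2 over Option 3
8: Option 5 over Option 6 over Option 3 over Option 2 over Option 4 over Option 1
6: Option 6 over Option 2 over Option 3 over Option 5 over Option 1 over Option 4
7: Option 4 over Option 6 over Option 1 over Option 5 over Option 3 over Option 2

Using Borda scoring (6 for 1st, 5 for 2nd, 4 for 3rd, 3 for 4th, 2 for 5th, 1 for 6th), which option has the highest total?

Option 6

Option 1: 4×3 + 5×1 + 7×1 + 3×5 + 8×1 + 6×2 + 7×4 = 87
Option 2: 4×2 + 5×5 + 7×6 + 3×2 + 8×3 + 6×5 + 7×1 = 142
Option 3: 4×6 + 5×6 + 7×2 + 3×1 + 8×4 + 6×4 + 7×2 = 141
Option 4: 4×4 + 5×4 + 7×4 + 3×3 + 8×2 + 6×1 + 7×6 = 137
Option 5: 4×5 + 5×2 + 7×3 + 3×4 + 8×6 + 6×3 + 7×3 = 150
Option 6: 4×1 + 5×3 + 7×5 + 3×6 + 8×5 + 6×6 + 7×5 = 183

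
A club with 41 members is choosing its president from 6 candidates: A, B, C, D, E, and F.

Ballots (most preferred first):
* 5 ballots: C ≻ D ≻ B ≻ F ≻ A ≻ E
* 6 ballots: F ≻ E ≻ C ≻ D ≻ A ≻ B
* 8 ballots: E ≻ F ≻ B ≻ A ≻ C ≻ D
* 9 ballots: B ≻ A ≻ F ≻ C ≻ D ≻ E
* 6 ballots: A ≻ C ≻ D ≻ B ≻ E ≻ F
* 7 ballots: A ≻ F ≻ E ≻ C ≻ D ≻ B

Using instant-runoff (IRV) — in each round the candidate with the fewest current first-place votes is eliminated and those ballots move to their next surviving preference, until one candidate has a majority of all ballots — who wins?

E

Round 1: A 13, B 9, C 5, D 0, E 8, F 6. D eliminated.
Round 2: A 13, B 9, C 5, E 8, F 6. C eliminated.
Round 3: A 13, B 14, E 8, F 6. F eliminated.
Round 4: A 13, B 14, E 14. A eliminated.
Round 5: B 20, E 21. E has a majority (≥21).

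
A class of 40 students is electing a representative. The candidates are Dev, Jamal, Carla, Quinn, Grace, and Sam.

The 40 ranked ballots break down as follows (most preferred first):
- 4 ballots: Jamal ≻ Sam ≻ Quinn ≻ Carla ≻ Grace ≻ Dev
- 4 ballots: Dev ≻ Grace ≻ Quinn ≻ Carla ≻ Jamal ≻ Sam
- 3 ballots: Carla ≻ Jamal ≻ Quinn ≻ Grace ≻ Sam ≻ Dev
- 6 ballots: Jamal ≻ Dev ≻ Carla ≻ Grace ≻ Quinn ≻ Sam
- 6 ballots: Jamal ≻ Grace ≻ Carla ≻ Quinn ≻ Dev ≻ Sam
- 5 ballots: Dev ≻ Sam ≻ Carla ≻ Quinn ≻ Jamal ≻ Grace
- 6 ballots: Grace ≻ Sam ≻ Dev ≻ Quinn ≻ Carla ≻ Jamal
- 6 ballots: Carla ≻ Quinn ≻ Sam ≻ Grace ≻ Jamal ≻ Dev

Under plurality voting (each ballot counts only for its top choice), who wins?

Jamal

First-place votes: Dev 9, Jamal 16, Carla 9, Quinn 0, Grace 6, Sam 0.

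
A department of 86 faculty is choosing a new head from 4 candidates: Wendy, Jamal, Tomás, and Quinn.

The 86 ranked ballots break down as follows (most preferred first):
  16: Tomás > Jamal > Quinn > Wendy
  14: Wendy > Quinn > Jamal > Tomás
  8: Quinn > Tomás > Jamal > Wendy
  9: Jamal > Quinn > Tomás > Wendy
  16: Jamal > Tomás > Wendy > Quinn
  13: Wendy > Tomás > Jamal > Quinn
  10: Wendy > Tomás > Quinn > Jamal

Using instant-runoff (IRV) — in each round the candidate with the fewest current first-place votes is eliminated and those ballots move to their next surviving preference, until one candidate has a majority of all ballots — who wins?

Jamal

Round 1: Wendy 37, Jamal 25, Tomás 16, Quinn 8. Quinn eliminated.
Round 2: Wendy 37, Jamal 25, Tomás 24. Tomás eliminated.
Round 3: Wendy 37, Jamal 49. Jamal has a majority (≥44).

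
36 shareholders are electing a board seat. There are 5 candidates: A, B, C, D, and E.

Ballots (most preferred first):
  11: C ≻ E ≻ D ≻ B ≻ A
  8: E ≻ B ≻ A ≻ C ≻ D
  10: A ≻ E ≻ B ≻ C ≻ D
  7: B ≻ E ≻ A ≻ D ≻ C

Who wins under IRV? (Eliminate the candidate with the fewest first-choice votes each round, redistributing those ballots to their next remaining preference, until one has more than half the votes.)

E

Round 1: A 10, B 7, C 11, D 0, E 8. D eliminated.
Round 2: A 10, B 7, C 11, E 8. B eliminated.
Round 3: A 10, C 11, E 15. A eliminated.
Round 4: C 11, E 25. E has a majority (≥19).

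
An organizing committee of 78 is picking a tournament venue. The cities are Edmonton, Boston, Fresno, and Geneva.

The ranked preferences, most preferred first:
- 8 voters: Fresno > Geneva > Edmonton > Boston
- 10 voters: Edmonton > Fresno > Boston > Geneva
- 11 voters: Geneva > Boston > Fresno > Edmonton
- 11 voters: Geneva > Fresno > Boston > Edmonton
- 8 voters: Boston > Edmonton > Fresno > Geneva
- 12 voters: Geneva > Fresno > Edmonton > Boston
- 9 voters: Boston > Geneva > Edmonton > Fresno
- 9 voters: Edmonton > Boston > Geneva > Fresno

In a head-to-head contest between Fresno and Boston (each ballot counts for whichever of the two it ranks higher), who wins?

Fresno

Fresno is ranked above Boston on 41 ballots; Boston above Fresno on 37.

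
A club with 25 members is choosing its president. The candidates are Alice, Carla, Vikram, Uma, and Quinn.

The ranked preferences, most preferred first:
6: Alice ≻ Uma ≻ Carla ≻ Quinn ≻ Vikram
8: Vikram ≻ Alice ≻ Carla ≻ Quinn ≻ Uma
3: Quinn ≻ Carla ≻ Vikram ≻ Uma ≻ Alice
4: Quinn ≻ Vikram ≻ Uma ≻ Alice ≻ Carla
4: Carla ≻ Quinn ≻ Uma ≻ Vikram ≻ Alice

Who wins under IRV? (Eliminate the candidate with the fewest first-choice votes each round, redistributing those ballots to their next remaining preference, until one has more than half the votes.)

Round 1: Alice 6, Carla 4, Vikram 8, Uma 0, Quinn 7. Uma eliminated.
Round 2: Alice 6, Carla 4, Vikram 8, Quinn 7. Carla eliminated.
Round 3: Alice 6, Vikram 8, Quinn 11. Alice eliminated.
Round 4: Vikram 8, Quinn 17. Quinn has a majority (≥13).

Quinn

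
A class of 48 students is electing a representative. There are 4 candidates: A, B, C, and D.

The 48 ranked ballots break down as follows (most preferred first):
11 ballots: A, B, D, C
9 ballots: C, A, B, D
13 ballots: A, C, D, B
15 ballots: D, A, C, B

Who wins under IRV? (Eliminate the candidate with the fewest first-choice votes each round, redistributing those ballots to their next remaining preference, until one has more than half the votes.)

A

Round 1: A 24, B 0, C 9, D 15. B eliminated.
Round 2: A 24, C 9, D 15. C eliminated.
Round 3: A 33, D 15. A has a majority (≥25).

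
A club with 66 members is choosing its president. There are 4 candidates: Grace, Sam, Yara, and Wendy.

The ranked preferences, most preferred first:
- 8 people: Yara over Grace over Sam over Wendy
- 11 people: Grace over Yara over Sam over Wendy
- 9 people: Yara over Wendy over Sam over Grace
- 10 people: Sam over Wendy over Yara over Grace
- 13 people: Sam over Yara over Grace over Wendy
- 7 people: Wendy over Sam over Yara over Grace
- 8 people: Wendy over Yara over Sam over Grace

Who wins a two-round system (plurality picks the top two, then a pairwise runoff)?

Round 1 first-place votes: Grace 11, Sam 23, Yara 17, Wendy 15. Sam and Yara advance.
Runoff: Sam is ranked above Yara on 30 ballots, Yara above Sam on 36.

Yara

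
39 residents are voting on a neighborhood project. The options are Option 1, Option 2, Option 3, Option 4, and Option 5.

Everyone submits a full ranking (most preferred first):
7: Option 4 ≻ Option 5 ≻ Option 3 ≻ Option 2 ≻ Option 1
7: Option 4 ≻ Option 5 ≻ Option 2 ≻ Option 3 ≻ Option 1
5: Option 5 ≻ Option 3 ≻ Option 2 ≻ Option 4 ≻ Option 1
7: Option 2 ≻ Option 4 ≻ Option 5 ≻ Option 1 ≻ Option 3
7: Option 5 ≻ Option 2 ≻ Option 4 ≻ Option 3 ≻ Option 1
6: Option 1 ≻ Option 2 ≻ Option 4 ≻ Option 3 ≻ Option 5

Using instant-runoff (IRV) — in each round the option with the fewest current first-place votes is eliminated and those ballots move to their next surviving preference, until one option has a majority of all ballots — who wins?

Round 1: Option 1 6, Option 2 7, Option 3 0, Option 4 14, Option 5 12. Option 3 eliminated.
Round 2: Option 1 6, Option 2 7, Option 4 14, Option 5 12. Option 1 eliminated.
Round 3: Option 2 13, Option 4 14, Option 5 12. Option 5 eliminated.
Round 4: Option 2 25, Option 4 14. Option 2 has a majority (≥20).

Option 2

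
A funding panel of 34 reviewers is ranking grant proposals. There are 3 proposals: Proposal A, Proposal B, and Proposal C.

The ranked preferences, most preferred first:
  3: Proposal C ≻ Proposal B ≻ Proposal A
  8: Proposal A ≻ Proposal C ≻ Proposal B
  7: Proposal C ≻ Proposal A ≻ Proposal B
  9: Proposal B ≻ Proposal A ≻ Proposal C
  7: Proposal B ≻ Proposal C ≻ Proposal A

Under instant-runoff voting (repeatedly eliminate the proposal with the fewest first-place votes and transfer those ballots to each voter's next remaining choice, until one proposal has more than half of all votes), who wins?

Proposal C

Round 1: Proposal A 8, Proposal B 16, Proposal C 10. Proposal A eliminated.
Round 2: Proposal B 16, Proposal C 18. Proposal C has a majority (≥18).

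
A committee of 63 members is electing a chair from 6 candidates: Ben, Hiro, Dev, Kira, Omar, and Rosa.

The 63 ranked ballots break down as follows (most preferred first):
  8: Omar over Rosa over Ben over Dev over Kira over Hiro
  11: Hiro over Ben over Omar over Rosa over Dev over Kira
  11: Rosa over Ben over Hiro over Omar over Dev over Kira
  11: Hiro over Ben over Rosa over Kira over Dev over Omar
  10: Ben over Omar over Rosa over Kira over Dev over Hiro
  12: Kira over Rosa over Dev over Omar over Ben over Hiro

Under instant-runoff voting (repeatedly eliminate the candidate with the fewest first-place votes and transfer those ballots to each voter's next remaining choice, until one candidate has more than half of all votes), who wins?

Round 1: Ben 10, Hiro 22, Dev 0, Kira 12, Omar 8, Rosa 11. Dev eliminated.
Round 2: Ben 10, Hiro 22, Kira 12, Omar 8, Rosa 11. Omar eliminated.
Round 3: Ben 10, Hiro 22, Kira 12, Rosa 19. Ben eliminated.
Round 4: Hiro 22, Kira 12, Rosa 29. Kira eliminated.
Round 5: Hiro 22, Rosa 41. Rosa has a majority (≥32).

Rosa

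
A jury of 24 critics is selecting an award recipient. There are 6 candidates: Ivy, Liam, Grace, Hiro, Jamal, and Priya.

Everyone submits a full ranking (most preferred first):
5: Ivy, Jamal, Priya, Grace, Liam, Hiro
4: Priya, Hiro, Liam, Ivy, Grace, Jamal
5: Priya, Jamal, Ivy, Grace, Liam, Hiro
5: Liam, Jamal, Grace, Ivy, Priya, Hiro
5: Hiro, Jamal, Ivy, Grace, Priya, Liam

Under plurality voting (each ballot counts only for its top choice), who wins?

First-place votes: Ivy 5, Liam 5, Grace 0, Hiro 5, Jamal 0, Priya 9.

Priya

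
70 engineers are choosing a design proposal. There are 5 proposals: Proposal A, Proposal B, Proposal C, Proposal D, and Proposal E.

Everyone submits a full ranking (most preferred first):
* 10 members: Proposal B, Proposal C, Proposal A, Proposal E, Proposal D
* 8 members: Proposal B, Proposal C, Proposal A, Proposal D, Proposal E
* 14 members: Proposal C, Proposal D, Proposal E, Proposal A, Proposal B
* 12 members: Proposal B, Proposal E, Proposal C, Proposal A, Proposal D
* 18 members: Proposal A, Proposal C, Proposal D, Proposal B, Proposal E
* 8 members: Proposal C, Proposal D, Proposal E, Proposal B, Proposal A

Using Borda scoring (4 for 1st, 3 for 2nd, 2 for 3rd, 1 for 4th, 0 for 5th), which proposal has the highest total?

Proposal C

Proposal A: 10×2 + 8×2 + 14×1 + 12×1 + 18×4 + 8×0 = 134
Proposal B: 10×4 + 8×4 + 14×0 + 12×4 + 18×1 + 8×1 = 146
Proposal C: 10×3 + 8×3 + 14×4 + 12×2 + 18×3 + 8×4 = 220
Proposal D: 10×0 + 8×1 + 14×3 + 12×0 + 18×2 + 8×3 = 110
Proposal E: 10×1 + 8×0 + 14×2 + 12×3 + 18×0 + 8×2 = 90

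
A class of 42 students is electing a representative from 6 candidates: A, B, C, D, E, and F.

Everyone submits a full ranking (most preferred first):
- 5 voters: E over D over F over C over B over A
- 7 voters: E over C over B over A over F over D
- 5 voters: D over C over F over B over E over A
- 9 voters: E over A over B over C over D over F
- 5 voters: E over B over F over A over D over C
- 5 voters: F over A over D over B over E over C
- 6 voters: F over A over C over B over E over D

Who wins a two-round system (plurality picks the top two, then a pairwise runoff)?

E

Round 1 first-place votes: A 0, B 0, C 0, D 5, E 26, F 11. E and F advance.
Runoff: E is ranked above F on 26 ballots, F above E on 16.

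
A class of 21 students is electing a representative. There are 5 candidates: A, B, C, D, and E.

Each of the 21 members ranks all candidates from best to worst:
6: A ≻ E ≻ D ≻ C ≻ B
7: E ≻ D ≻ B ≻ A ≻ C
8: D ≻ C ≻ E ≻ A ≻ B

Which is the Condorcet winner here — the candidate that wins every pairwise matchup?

E vs A: 15–6
E vs B: 21–0
E vs C: 13–8
E vs D: 13–8
E beats every other candidate.

E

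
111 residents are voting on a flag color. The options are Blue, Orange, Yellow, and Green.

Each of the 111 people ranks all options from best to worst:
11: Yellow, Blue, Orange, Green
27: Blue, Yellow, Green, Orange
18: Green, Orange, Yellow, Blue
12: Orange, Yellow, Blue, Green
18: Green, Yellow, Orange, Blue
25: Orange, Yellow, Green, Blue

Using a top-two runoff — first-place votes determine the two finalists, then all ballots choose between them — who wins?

Green

Round 1 first-place votes: Blue 27, Orange 37, Yellow 11, Green 36. Orange and Green advance.
Runoff: Orange is ranked above Green on 48 ballots, Green above Orange on 63.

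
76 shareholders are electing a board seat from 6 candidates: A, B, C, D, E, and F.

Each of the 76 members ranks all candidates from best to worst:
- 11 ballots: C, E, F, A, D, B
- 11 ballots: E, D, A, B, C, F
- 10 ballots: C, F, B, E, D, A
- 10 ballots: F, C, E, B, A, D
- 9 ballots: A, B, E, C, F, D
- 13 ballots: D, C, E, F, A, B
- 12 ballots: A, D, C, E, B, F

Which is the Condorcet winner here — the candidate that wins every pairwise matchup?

C vs A: 44–32
C vs B: 56–20
C vs D: 40–36
C vs E: 56–20
C vs F: 66–10
C beats every other candidate.

C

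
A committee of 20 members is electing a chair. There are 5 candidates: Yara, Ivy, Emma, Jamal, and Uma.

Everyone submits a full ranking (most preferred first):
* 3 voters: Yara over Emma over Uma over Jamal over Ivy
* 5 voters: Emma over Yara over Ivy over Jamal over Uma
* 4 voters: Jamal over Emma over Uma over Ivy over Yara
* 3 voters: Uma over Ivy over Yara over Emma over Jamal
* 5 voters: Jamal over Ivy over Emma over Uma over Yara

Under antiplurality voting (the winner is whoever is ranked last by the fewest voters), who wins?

Emma

Last-place votes: Yara 9, Ivy 3, Emma 0, Jamal 3, Uma 5.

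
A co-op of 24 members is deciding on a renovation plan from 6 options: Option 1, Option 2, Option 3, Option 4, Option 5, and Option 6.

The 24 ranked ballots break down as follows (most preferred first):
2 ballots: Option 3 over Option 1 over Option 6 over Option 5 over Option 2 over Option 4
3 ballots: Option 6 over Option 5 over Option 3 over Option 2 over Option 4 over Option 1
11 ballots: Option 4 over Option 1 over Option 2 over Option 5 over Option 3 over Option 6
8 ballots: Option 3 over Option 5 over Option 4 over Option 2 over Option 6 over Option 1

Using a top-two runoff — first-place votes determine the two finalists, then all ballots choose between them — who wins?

Round 1 first-place votes: Option 1 0, Option 2 0, Option 3 10, Option 4 11, Option 5 0, Option 6 3. Option 4 and Option 3 advance.
Runoff: Option 4 is ranked above Option 3 on 11 ballots, Option 3 above Option 4 on 13.

Option 3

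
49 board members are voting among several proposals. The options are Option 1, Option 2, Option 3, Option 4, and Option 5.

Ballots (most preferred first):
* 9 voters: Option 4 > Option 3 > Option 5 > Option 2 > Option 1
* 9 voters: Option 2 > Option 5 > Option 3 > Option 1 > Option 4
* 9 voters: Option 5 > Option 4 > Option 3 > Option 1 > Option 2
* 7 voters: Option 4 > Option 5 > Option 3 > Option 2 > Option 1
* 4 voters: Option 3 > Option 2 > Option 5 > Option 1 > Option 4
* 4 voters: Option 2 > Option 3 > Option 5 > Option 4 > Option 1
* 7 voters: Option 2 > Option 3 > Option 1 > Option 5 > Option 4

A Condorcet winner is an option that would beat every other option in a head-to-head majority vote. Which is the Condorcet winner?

Option 5 vs Option 1: 42–7
Option 5 vs Option 2: 25–24
Option 5 vs Option 3: 25–24
Option 5 vs Option 4: 33–16
Option 5 beats every other option.

Option 5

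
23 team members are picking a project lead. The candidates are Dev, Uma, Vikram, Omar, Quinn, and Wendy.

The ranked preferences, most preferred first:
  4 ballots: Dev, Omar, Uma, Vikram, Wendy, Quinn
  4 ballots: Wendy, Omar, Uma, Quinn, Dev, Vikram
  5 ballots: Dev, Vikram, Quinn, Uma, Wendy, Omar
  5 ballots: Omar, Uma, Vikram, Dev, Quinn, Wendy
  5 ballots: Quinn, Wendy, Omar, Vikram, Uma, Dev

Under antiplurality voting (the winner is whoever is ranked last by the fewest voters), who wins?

Last-place votes: Dev 5, Uma 0, Vikram 4, Omar 5, Quinn 4, Wendy 5.

Uma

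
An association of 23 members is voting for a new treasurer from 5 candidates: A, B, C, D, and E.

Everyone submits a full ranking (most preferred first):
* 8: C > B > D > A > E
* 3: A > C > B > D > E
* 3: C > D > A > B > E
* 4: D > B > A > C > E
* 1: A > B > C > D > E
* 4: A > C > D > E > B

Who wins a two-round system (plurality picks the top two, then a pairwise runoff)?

Round 1 first-place votes: A 8, B 0, C 11, D 4, E 0. C and A advance.
Runoff: C is ranked above A on 11 ballots, A above C on 12.

A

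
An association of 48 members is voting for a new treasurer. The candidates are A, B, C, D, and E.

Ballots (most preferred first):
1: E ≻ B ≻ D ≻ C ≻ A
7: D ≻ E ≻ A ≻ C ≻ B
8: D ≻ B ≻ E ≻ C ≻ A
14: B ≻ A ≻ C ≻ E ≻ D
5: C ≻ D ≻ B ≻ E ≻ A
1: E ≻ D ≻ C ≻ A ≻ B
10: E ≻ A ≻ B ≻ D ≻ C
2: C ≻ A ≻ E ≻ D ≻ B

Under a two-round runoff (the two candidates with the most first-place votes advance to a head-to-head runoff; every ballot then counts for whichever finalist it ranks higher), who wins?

B

Round 1 first-place votes: A 0, B 14, C 7, D 15, E 12. D and B advance.
Runoff: D is ranked above B on 23 ballots, B above D on 25.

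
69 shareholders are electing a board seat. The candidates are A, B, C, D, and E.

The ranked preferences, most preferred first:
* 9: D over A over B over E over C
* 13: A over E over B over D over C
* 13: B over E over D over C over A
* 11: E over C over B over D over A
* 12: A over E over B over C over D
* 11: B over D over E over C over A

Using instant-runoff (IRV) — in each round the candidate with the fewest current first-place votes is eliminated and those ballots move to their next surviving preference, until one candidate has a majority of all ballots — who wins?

Round 1: A 25, B 24, C 0, D 9, E 11. C eliminated.
Round 2: A 25, B 24, D 9, E 11. D eliminated.
Round 3: A 34, B 24, E 11. E eliminated.
Round 4: A 34, B 35. B has a majority (≥35).

B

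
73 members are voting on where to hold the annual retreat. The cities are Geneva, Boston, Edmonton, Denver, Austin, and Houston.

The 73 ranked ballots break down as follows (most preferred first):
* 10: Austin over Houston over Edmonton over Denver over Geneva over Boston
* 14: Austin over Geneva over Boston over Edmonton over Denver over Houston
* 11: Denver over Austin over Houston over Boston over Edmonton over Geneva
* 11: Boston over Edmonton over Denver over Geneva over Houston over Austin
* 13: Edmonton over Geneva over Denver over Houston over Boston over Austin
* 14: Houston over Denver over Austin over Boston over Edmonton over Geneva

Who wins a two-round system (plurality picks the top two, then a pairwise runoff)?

Round 1 first-place votes: Geneva 0, Boston 11, Edmonton 13, Denver 11, Austin 24, Houston 14. Austin and Houston advance.
Runoff: Austin is ranked above Houston on 35 ballots, Houston above Austin on 38.

Houston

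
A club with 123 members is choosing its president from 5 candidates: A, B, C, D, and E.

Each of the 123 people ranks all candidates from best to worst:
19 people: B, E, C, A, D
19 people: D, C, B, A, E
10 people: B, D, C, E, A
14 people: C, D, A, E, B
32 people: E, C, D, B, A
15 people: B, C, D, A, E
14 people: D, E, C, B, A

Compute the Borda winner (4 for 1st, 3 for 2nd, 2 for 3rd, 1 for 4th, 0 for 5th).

A: 19×1 + 19×1 + 10×0 + 14×2 + 32×0 + 15×1 + 14×0 = 81
B: 19×4 + 19×2 + 10×4 + 14×0 + 32×1 + 15×4 + 14×1 = 260
C: 19×2 + 19×3 + 10×2 + 14×4 + 32×3 + 15×3 + 14×2 = 340
D: 19×0 + 19×4 + 10×3 + 14×3 + 32×2 + 15×2 + 14×4 = 298
E: 19×3 + 19×0 + 10×1 + 14×1 + 32×4 + 15×0 + 14×3 = 251

C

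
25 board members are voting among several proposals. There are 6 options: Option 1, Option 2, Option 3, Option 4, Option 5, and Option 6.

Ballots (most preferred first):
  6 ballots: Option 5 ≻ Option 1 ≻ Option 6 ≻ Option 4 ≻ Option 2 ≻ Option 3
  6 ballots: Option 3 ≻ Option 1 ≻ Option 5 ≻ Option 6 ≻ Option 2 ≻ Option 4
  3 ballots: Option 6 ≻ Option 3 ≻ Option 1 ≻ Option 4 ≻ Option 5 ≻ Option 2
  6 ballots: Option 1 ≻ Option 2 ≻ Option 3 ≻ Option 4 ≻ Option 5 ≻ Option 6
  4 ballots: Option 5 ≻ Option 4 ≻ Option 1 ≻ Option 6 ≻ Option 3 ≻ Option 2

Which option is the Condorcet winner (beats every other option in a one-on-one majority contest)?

Option 1 vs Option 2: 25–0
Option 1 vs Option 3: 16–9
Option 1 vs Option 4: 21–4
Option 1 vs Option 5: 15–10
Option 1 vs Option 6: 22–3
Option 1 beats every other option.

Option 1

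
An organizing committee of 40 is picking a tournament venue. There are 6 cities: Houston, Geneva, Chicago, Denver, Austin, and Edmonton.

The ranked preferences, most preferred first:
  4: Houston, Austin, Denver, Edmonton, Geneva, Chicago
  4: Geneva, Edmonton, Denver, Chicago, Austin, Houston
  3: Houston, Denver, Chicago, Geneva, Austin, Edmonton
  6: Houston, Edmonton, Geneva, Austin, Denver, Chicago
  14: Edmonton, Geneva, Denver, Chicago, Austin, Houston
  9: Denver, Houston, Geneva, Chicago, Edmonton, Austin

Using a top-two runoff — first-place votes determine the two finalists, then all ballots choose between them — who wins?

Houston

Round 1 first-place votes: Houston 13, Geneva 4, Chicago 0, Denver 9, Austin 0, Edmonton 14. Edmonton and Houston advance.
Runoff: Edmonton is ranked above Houston on 18 ballots, Houston above Edmonton on 22.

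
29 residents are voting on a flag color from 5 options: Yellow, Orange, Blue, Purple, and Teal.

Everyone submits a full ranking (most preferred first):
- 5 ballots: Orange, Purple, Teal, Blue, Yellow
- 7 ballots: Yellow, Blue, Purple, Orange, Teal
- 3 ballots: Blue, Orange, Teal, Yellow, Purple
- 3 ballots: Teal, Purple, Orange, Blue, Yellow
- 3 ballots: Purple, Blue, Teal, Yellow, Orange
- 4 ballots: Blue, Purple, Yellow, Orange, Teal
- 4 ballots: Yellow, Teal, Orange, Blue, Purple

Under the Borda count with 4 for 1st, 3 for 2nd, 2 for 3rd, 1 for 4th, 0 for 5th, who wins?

Yellow: 5×0 + 7×4 + 3×1 + 3×0 + 3×1 + 4×2 + 4×4 = 58
Orange: 5×4 + 7×1 + 3×3 + 3×2 + 3×0 + 4×1 + 4×2 = 54
Blue: 5×1 + 7×3 + 3×4 + 3×1 + 3×3 + 4×4 + 4×1 = 70
Purple: 5×3 + 7×2 + 3×0 + 3×3 + 3×4 + 4×3 + 4×0 = 62
Teal: 5×2 + 7×0 + 3×2 + 3×4 + 3×2 + 4×0 + 4×3 = 46

Blue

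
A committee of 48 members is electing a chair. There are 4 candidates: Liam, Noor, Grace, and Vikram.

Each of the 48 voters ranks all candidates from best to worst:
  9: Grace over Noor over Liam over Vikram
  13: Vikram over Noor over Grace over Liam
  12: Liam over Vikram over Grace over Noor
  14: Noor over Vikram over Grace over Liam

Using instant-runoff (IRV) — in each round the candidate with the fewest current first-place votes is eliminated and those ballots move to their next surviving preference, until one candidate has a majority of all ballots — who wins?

Round 1: Liam 12, Noor 14, Grace 9, Vikram 13. Grace eliminated.
Round 2: Liam 12, Noor 23, Vikram 13. Liam eliminated.
Round 3: Noor 23, Vikram 25. Vikram has a majority (≥25).

Vikram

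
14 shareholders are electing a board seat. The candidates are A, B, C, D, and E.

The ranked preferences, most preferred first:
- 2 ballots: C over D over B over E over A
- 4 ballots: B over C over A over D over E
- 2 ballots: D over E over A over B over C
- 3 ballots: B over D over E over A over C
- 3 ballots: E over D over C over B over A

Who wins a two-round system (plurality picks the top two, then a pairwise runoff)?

Round 1 first-place votes: A 0, B 7, C 2, D 2, E 3. B and E advance.
Runoff: B is ranked above E on 9 ballots, E above B on 5.

B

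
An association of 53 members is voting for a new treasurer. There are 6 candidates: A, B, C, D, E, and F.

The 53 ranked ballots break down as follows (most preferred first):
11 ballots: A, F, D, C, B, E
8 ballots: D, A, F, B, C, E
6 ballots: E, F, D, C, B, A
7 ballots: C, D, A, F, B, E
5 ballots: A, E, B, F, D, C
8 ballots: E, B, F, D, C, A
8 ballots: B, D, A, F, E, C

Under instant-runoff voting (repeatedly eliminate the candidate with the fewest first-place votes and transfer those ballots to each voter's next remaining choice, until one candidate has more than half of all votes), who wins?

Round 1: A 16, B 8, C 7, D 8, E 14, F 0. F eliminated.
Round 2: A 16, B 8, C 7, D 8, E 14. C eliminated.
Round 3: A 16, B 8, D 15, E 14. B eliminated.
Round 4: A 16, D 23, E 14. E eliminated.
Round 5: A 16, D 37. D has a majority (≥27).

D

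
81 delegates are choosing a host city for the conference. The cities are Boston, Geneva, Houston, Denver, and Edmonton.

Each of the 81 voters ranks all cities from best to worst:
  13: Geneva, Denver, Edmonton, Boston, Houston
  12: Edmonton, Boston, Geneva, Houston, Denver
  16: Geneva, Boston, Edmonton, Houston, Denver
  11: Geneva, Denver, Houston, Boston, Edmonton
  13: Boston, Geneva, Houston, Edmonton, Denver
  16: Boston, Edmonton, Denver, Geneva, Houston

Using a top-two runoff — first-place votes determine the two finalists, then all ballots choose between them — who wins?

Round 1 first-place votes: Boston 29, Geneva 40, Houston 0, Denver 0, Edmonton 12. Geneva and Boston advance.
Runoff: Geneva is ranked above Boston on 40 ballots, Boston above Geneva on 41.

Boston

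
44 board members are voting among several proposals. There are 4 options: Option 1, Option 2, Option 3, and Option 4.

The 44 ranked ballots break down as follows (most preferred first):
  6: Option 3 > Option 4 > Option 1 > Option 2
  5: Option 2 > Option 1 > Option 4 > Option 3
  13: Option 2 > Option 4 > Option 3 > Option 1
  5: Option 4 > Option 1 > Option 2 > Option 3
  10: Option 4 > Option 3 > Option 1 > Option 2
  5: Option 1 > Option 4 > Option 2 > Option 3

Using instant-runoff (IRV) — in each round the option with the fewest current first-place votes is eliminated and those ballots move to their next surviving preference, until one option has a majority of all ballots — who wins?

Round 1: Option 1 5, Option 2 18, Option 3 6, Option 4 15. Option 1 eliminated.
Round 2: Option 2 18, Option 3 6, Option 4 20. Option 3 eliminated.
Round 3: Option 2 18, Option 4 26. Option 4 has a majority (≥23).

Option 4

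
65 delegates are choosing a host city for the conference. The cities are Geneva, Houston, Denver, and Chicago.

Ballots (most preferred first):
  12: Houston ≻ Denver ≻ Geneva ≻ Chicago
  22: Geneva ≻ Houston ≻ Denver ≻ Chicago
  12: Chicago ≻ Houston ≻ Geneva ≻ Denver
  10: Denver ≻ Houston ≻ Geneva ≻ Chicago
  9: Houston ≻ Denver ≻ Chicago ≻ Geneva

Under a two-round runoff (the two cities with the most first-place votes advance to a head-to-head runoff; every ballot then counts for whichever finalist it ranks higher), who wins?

Round 1 first-place votes: Geneva 22, Houston 21, Denver 10, Chicago 12. Geneva and Houston advance.
Runoff: Geneva is ranked above Houston on 22 ballots, Houston above Geneva on 43.

Houston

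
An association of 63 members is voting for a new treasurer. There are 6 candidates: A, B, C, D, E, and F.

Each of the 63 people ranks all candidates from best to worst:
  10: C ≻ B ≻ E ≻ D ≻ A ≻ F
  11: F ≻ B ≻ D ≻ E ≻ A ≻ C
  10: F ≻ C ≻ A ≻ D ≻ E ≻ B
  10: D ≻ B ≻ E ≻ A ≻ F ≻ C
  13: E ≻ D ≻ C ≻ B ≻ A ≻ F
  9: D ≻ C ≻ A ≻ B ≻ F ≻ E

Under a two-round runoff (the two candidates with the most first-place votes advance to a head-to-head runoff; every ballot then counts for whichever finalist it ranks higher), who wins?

Round 1 first-place votes: A 0, B 0, C 10, D 19, E 13, F 21. F and D advance.
Runoff: F is ranked above D on 21 ballots, D above F on 42.

D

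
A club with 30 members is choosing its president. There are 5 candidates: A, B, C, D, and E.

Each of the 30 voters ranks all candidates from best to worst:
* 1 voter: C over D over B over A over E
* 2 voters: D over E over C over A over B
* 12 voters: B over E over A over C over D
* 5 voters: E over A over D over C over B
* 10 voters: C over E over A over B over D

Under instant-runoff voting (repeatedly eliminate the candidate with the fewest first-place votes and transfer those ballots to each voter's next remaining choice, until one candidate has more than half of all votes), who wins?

C

Round 1: A 0, B 12, C 11, D 2, E 5. A eliminated.
Round 2: B 12, C 11, D 2, E 5. D eliminated.
Round 3: B 12, C 11, E 7. E eliminated.
Round 4: B 12, C 18. C has a majority (≥16).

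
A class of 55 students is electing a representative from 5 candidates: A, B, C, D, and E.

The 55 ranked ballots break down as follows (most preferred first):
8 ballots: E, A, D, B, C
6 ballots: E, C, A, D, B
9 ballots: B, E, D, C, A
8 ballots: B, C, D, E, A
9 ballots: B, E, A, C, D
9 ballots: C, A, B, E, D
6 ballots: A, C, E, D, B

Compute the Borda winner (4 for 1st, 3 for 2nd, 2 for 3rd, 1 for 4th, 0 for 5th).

A: 8×3 + 6×2 + 9×0 + 8×0 + 9×2 + 9×3 + 6×4 = 105
B: 8×1 + 6×0 + 9×4 + 8×4 + 9×4 + 9×2 + 6×0 = 130
C: 8×0 + 6×3 + 9×1 + 8×3 + 9×1 + 9×4 + 6×3 = 114
D: 8×2 + 6×1 + 9×2 + 8×2 + 9×0 + 9×0 + 6×1 = 62
E: 8×4 + 6×4 + 9×3 + 8×1 + 9×3 + 9×1 + 6×2 = 139

E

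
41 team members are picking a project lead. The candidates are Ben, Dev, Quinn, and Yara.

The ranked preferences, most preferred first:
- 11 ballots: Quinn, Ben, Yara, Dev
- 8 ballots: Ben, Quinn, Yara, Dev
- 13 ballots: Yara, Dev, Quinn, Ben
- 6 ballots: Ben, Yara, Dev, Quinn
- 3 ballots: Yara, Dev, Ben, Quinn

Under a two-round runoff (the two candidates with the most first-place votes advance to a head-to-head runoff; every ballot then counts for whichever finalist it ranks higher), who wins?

Ben

Round 1 first-place votes: Ben 14, Dev 0, Quinn 11, Yara 16. Yara and Ben advance.
Runoff: Yara is ranked above Ben on 16 ballots, Ben above Yara on 25.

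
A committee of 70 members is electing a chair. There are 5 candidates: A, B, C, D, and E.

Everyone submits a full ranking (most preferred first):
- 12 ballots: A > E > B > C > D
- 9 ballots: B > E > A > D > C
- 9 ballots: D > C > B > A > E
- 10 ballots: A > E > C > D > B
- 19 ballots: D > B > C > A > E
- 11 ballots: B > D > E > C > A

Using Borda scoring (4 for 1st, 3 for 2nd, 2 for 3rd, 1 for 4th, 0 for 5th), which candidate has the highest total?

B

A: 12×4 + 9×2 + 9×1 + 10×4 + 19×1 + 11×0 = 134
B: 12×2 + 9×4 + 9×2 + 10×0 + 19×3 + 11×4 = 179
C: 12×1 + 9×0 + 9×3 + 10×2 + 19×2 + 11×1 = 108
D: 12×0 + 9×1 + 9×4 + 10×1 + 19×4 + 11×3 = 164
E: 12×3 + 9×3 + 9×0 + 10×3 + 19×0 + 11×2 = 115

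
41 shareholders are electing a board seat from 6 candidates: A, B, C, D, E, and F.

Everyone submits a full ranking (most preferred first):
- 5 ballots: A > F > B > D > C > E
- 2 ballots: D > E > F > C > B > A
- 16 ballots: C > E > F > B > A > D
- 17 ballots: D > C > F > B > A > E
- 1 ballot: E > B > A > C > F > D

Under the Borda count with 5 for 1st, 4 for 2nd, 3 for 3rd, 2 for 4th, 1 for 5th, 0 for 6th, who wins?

A: 5×5 + 2×0 + 16×1 + 17×1 + 1×3 = 61
B: 5×3 + 2×1 + 16×2 + 17×2 + 1×4 = 87
C: 5×1 + 2×2 + 16×5 + 17×4 + 1×2 = 159
D: 5×2 + 2×5 + 16×0 + 17×5 + 1×0 = 105
E: 5×0 + 2×4 + 16×4 + 17×0 + 1×5 = 77
F: 5×4 + 2×3 + 16×3 + 17×3 + 1×1 = 126

C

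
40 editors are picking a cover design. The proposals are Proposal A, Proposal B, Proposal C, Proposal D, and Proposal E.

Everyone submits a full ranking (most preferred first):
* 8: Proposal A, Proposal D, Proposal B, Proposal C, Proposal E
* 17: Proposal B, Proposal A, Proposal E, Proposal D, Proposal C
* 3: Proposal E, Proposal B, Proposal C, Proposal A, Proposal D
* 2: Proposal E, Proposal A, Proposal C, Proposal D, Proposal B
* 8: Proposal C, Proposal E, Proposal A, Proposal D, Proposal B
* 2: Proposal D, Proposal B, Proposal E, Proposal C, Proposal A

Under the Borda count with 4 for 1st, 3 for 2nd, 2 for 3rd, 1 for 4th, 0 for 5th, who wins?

Proposal A: 8×4 + 17×3 + 3×1 + 2×3 + 8×2 + 2×0 = 108
Proposal B: 8×2 + 17×4 + 3×3 + 2×0 + 8×0 + 2×3 = 99
Proposal C: 8×1 + 17×0 + 3×2 + 2×2 + 8×4 + 2×1 = 52
Proposal D: 8×3 + 17×1 + 3×0 + 2×1 + 8×1 + 2×4 = 59
Proposal E: 8×0 + 17×2 + 3×4 + 2×4 + 8×3 + 2×2 = 82

Proposal A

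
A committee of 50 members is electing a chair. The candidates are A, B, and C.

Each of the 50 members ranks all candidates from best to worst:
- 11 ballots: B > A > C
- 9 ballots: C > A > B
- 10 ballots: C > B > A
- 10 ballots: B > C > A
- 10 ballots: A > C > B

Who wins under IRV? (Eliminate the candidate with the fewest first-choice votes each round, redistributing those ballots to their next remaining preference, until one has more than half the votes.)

Round 1: A 10, B 21, C 19. A eliminated.
Round 2: B 21, C 29. C has a majority (≥26).

C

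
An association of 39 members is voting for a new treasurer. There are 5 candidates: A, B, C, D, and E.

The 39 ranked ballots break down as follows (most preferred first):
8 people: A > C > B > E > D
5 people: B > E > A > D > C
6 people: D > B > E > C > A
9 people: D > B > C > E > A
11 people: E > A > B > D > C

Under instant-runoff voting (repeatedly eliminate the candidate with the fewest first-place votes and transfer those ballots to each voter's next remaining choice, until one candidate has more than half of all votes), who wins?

Round 1: A 8, B 5, C 0, D 15, E 11. C eliminated.
Round 2: A 8, B 5, D 15, E 11. B eliminated.
Round 3: A 8, D 15, E 16. A eliminated.
Round 4: D 15, E 24. E has a majority (≥20).

E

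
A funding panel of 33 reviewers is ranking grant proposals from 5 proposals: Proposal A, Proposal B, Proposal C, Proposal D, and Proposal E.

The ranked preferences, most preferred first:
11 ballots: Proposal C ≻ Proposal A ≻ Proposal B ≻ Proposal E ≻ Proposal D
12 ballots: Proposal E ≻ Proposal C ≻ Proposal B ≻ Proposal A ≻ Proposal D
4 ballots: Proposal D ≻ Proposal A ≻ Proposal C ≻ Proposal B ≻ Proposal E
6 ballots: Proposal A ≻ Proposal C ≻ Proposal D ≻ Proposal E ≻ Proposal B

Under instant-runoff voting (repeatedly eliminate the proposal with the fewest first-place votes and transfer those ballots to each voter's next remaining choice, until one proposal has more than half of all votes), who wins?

Round 1: Proposal A 6, Proposal B 0, Proposal C 11, Proposal D 4, Proposal E 12. Proposal B eliminated.
Round 2: Proposal A 6, Proposal C 11, Proposal D 4, Proposal E 12. Proposal D eliminated.
Round 3: Proposal A 10, Proposal C 11, Proposal E 12. Proposal A eliminated.
Round 4: Proposal C 21, Proposal E 12. Proposal C has a majority (≥17).

Proposal C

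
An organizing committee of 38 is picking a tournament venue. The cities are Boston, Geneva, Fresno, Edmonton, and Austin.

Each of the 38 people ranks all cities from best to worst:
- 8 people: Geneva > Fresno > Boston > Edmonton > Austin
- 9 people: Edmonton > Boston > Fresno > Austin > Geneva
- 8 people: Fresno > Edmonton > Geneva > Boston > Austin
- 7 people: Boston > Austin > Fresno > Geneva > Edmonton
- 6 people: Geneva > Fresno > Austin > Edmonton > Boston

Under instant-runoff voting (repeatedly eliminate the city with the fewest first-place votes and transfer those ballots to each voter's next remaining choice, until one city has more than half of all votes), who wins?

Round 1: Boston 7, Geneva 14, Fresno 8, Edmonton 9, Austin 0. Austin eliminated.
Round 2: Boston 7, Geneva 14, Fresno 8, Edmonton 9. Boston eliminated.
Round 3: Geneva 14, Fresno 15, Edmonton 9. Edmonton eliminated.
Round 4: Geneva 14, Fresno 24. Fresno has a majority (≥20).

Fresno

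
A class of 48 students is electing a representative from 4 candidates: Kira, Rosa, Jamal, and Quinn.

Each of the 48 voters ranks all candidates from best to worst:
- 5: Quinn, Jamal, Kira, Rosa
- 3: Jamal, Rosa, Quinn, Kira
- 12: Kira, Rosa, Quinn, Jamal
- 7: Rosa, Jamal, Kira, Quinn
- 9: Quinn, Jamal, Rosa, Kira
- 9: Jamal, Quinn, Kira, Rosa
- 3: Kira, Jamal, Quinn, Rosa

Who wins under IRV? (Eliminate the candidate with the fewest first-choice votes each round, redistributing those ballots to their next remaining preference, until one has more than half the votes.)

Jamal

Round 1: Kira 15, Rosa 7, Jamal 12, Quinn 14. Rosa eliminated.
Round 2: Kira 15, Jamal 19, Quinn 14. Quinn eliminated.
Round 3: Kira 15, Jamal 33. Jamal has a majority (≥25).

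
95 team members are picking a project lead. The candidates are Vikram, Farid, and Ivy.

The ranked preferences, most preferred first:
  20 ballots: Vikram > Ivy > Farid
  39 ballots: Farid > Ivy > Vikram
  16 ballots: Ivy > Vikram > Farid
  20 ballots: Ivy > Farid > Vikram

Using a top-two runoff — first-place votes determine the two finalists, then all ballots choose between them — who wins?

Ivy

Round 1 first-place votes: Vikram 20, Farid 39, Ivy 36. Farid and Ivy advance.
Runoff: Farid is ranked above Ivy on 39 ballots, Ivy above Farid on 56.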